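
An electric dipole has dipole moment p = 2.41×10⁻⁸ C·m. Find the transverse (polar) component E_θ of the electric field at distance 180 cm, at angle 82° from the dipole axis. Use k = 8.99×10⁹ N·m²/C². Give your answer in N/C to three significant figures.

For a dipole, E_θ = (kp sinθ)/r³.
kp/r³ = (8.99×10⁹)(2.41×10⁻⁸)/(1.80)³ = 37.15 N/C.
E_θ = 37.15·sin82° = 36.79 N/C.

E_θ ≈ 36.8 N/C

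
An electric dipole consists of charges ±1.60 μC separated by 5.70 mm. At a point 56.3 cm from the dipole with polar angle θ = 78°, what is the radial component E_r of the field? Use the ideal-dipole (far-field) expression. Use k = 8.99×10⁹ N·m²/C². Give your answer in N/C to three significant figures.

E_r ≈ 191 N/C

Dipole moment p = qd = (1.60×10⁻⁶ C)(0.00570 m) = 9.12×10⁻⁹ C·m.
For a dipole, E_r = (2kp cosθ)/r³.
kp/r³ = (8.99×10⁹)(9.12×10⁻⁹)/(0.563)³ = 459.4 N/C.
E_r = 2·459.4·cos78° = 191.0 N/C.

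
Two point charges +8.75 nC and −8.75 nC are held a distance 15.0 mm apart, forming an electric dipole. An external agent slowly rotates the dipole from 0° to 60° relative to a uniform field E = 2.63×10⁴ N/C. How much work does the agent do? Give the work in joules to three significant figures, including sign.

W ≈ 1.73×10⁻⁶ J

Dipole moment p = qd = (8.75×10⁻⁹ C)(0.0150 m) = 1.313×10⁻¹⁰ C·m.
W_ext = ΔU = U(θ₂) − U(θ₁) = −pE cosθ₂ − (−pE cosθ₁) = pE(cosθ₁ − cosθ₂).
W = (1.313×10⁻¹⁰)(2.63×10⁴)·(cos0° − cos60°) = (3.453×10⁻⁶)·(+0.5000) = 1.727×10⁻⁶ J.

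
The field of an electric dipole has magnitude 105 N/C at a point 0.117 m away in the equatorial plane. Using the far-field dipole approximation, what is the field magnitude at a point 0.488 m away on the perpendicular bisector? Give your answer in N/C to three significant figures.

Dipole fields scale as 1/r³ in the far field; the geometry is the same at both points.
E₂ = E₁ · (r₁/r₂)³ = 105 · (0.117/0.488)³.
(r₁/r₂)³ = (0.2398)³ = 0.01378.
E₂ ≈ 1.447 N/C.

E ≈ 1.45 N/C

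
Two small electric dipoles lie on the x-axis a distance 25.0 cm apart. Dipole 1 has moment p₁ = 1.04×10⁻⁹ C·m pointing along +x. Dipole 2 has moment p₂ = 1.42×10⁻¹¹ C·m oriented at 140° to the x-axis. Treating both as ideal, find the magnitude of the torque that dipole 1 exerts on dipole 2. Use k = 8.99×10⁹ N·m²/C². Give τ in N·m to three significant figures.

The second dipole sits on the axis of the first, so the field there is axial: E₁ = 2kp₁/r³ along +x.
E₁ = 2(8.99×10⁹)(1.04×10⁻⁹)/(0.250)³ = 1197 N/C.
Torque on the second dipole: τ = p₂ E₁ sinθ.
τ = (1.42×10⁻¹¹)(1197)·sin140° = 1.092×10⁻⁸ N·m.

τ ≈ 1.09×10⁻⁸ N·m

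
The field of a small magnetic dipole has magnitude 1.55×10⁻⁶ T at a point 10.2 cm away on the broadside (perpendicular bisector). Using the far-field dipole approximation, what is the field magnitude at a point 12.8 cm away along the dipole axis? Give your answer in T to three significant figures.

Dipole fields scale as 1/r³ in the far field.
The axial field is twice the equatorial field at the same r, so the geometry factor is 2/1.
B₂ = B₁ · (2/1) · (r₁/r₂)³ = 1.55×10⁻⁶ · 2 · (10.2/12.8)³.
(r₁/r₂)³ = (0.7969)³ = 0.506.
B₂ ≈ 1.569×10⁻⁶ T.

B ≈ 1.57×10⁻⁶ T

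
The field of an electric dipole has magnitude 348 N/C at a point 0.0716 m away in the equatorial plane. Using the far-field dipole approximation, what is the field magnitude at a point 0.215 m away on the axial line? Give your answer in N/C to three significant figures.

E ≈ 25.7 N/C

Dipole fields scale as 1/r³ in the far field.
The axial field is twice the equatorial field at the same r, so the geometry factor is 2/1.
E₂ = E₁ · (2/1) · (r₁/r₂)³ = 348 · 2 · (0.0716/0.215)³.
(r₁/r₂)³ = (0.333)³ = 0.03693.
E₂ ≈ 25.71 N/C.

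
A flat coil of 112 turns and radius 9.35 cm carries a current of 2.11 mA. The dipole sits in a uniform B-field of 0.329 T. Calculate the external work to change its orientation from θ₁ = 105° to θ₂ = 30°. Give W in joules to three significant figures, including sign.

W ≈ -0.00240 J

m = NIA = NIπa² = 112·(0.00211)·π·(0.0935)² = 0.00649 A·m².
W_ext = ΔU = −mB cosθ₂ + mB cosθ₁ = mB(cosθ₁ − cosθ₂).
W = (0.00649)(0.329)·(cos105° − cos30°) = (0.002135)·(-1.1248) = -0.002402 J.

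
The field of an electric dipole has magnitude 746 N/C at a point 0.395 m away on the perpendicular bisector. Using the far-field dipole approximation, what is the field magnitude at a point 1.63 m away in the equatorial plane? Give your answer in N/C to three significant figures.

E ≈ 10.6 N/C

Dipole fields scale as 1/r³ in the far field; the geometry is the same at both points.
E₂ = E₁ · (r₁/r₂)³ = 746 · (0.395/1.63)³.
(r₁/r₂)³ = (0.2423)³ = 0.01423.
E₂ ≈ 10.62 N/C.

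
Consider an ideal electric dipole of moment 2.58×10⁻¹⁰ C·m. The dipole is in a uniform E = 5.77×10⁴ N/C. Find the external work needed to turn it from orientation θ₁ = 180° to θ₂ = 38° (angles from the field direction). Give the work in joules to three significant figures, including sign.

W ≈ -2.66×10⁻⁵ J

W_ext = ΔU = U(θ₂) − U(θ₁) = −pE cosθ₂ − (−pE cosθ₁) = pE(cosθ₁ − cosθ₂).
W = (2.58×10⁻¹⁰)(5.77×10⁴)·(cos180° − cos38°) = (1.489×10⁻⁵)·(-1.7880) = -2.662×10⁻⁵ J.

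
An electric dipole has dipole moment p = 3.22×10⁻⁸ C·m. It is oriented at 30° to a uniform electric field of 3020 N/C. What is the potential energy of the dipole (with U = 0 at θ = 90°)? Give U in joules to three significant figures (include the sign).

U ≈ -8.42×10⁻⁵ J

U = −p·E = −pE cosθ.
U = −(3.22×10⁻⁸)(3020)·cos30° = -8.422×10⁻⁵ J.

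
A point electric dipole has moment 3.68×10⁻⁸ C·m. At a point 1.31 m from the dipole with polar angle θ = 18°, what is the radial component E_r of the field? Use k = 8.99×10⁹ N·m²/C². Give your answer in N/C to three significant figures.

For a dipole, E_r = (2kp cosθ)/r³.
kp/r³ = (8.99×10⁹)(3.68×10⁻⁸)/(1.31)³ = 147.2 N/C.
E_r = 2·147.2·cos18° = 279.9 N/C.

E_r ≈ 280 N/C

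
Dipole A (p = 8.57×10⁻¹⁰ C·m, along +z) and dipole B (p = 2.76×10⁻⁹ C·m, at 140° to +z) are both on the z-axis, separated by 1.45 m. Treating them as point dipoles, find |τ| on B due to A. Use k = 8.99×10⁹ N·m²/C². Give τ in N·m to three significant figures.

τ ≈ 8.97×10⁻⁹ N·m

The second dipole sits on the axis of the first, so the field there is axial: E₁ = 2kp₁/r³ along +z.
E₁ = 2(8.99×10⁹)(8.57×10⁻¹⁰)/(1.45)³ = 5.054 N/C.
Torque on the second dipole: τ = p₂ E₁ sinθ.
τ = (2.76×10⁻⁹)(5.054)·sin140° = 8.967×10⁻⁹ N·m.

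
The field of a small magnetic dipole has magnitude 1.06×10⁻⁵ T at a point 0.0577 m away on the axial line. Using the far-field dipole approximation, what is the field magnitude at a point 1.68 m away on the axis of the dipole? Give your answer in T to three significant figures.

B ≈ 4.29×10⁻¹⁰ T

Dipole fields scale as 1/r³ in the far field; the geometry is the same at both points.
B₂ = B₁ · (r₁/r₂)³ = 1.06×10⁻⁵ · (0.0577/1.68)³.
(r₁/r₂)³ = (0.03435)³ = 4.051e-05.
B₂ ≈ 4.294×10⁻¹⁰ T.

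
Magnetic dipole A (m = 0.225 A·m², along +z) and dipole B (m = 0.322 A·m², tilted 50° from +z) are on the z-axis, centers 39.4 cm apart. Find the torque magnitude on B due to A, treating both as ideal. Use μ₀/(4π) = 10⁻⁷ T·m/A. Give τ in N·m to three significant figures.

τ ≈ 1.81×10⁻⁷ N·m

Dipole B is on the axis of dipole A, so B₁ there is axial: B₁ = (μ₀/4π)·2m₁/r³ along +z.
B₁ = 2(10⁻⁷)(0.225)/(0.394)³ = 7.357×10⁻⁷ T.
τ = m₂ B₁ sinθ.
τ = (0.322)(7.357×10⁻⁷)·sin50° = 1.815×10⁻⁷ N·m.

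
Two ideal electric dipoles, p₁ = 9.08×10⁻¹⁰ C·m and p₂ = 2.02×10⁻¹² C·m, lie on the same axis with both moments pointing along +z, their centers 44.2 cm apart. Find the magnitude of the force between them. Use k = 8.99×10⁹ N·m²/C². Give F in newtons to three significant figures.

On-axis field of dipole 1 at distance r: E = 2kp₁/r³. Force on dipole 2 is F = p₂·dE/dr (gradient along axis).
dE/dr = −6kp₁/r⁴, so |F| = 6kp₁p₂/r⁴ (attractive for aligned moments).
F = 6(8.99×10⁹)(9.08×10⁻¹⁰)(2.02×10⁻¹²)/(0.442)⁴ = 2.592×10⁻⁹ N.

F ≈ 2.59×10⁻⁹ N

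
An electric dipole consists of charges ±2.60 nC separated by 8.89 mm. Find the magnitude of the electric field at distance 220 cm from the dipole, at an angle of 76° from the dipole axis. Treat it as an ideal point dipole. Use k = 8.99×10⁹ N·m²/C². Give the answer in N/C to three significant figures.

Dipole moment p = qd = (2.60×10⁻⁹ C)(0.00889 m) = 2.311×10⁻¹¹ C·m.
At angle θ the dipole field magnitude is E = (kp/r³)·√(1 + 3cos²θ).
kp/r³ = (8.99×10⁹)(2.311×10⁻¹¹) / (2.20)³ = 0.01951 N/C.
√(1 + 3cos²76°) = √(1 + 3·0.0585) = √1.1756 ≈ 1.0842.
E ≈ 0.01951 × 1.084 = 0.02116 N/C.

E ≈ 0.0212 N/C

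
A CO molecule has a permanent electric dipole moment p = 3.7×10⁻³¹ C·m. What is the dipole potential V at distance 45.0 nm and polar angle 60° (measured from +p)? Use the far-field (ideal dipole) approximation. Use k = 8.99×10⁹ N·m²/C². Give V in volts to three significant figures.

V ≈ 8.21×10⁻⁷ V

The dipole potential is V = kp cosθ / r².
V = (8.99×10⁹)(3.70×10⁻³¹)·cos60° / (4.50×10⁻⁸)² = 8.213×10⁻⁷ V.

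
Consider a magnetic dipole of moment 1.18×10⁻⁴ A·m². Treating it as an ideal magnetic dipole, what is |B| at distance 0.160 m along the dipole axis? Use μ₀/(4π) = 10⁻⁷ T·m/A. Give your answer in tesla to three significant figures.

On axis B = (μ₀/4π)·2m/r³.
B = 2·(10⁻⁷)·(1.18×10⁻⁴) / (0.160)³ = 5.762×10⁻⁹ T.

B ≈ 5.76×10⁻⁹ T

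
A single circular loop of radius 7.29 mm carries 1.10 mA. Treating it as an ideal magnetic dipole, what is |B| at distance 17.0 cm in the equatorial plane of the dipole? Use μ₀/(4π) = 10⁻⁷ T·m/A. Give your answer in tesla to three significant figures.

B ≈ 3.74×10⁻¹² T

Magnetic moment m = IA = Iπa² = (0.00110)·π·(0.00729)² = 1.837×10⁻⁷ A·m².
In the equatorial plane B = (μ₀/4π)·m/r³ (half the axial value).
B = (10⁻⁷)·(1.837×10⁻⁷) / (0.170)³ = 3.739×10⁻¹² T.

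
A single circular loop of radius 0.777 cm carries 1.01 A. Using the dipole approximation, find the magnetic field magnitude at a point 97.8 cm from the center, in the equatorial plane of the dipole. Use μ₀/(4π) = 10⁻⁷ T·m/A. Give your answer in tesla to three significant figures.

Magnetic moment m = IA = Iπa² = (1.01)·π·(0.00777)² = 1.916×10⁻⁴ A·m².
In the equatorial plane B = (μ₀/4π)·m/r³ (half the axial value).
B = (10⁻⁷)·(1.916×10⁻⁴) / (0.978)³ = 2.048×10⁻¹¹ T.

B ≈ 2.05×10⁻¹¹ T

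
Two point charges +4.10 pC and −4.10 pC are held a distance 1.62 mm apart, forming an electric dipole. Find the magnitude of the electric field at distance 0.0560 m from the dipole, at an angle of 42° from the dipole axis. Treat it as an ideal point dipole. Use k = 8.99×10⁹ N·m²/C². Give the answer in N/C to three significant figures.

Dipole moment p = qd = (4.10×10⁻¹² C)(0.00162 m) = 6.642×10⁻¹⁵ C·m.
At angle θ the dipole field magnitude is E = (kp/r³)·√(1 + 3cos²θ).
kp/r³ = (8.99×10⁹)(6.642×10⁻¹⁵) / (0.0560)³ = 0.3400 N/C.
√(1 + 3cos²42°) = √(1 + 3·0.5523) = √2.6568 ≈ 1.6300.
E ≈ 0.3400 × 1.630 = 0.5542 N/C.

E ≈ 0.554 N/C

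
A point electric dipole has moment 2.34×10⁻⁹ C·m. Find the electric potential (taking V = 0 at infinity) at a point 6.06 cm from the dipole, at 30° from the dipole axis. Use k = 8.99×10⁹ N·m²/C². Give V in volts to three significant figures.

The dipole potential is V = kp cosθ / r².
V = (8.99×10⁹)(2.34×10⁻⁹)·cos30° / (0.0606)² = 4961 V.

V ≈ 4960 V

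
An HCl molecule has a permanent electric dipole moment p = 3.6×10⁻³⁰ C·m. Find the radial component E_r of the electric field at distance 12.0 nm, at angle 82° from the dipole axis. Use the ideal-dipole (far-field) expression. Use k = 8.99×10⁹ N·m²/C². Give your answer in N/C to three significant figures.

E_r ≈ 5210 N/C

For a dipole, E_r = (2kp cosθ)/r³.
kp/r³ = (8.99×10⁹)(3.60×10⁻³⁰)/(1.20×10⁻⁸)³ = 1.873×10⁴ N/C.
E_r = 2·1.873×10⁴·cos82° = 5213 N/C.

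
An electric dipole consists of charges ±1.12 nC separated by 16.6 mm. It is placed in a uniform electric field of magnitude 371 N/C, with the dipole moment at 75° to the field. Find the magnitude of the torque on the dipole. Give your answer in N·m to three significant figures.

τ ≈ 6.66×10⁻⁹ N·m

Dipole moment p = qd = (1.12×10⁻⁹ C)(0.0166 m) = 1.859×10⁻¹¹ C·m.
Torque on an electric dipole: τ = pE sinθ.
τ = (1.859×10⁻¹¹)(371)·sin75° = 6.662×10⁻⁹ N·m.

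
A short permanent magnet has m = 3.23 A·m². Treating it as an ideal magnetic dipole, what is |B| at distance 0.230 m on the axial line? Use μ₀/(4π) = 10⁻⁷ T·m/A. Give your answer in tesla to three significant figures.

B ≈ 5.31×10⁻⁵ T

On axis B = (μ₀/4π)·2m/r³.
B = 2·(10⁻⁷)·(3.23) / (0.230)³ = 5.309×10⁻⁵ T.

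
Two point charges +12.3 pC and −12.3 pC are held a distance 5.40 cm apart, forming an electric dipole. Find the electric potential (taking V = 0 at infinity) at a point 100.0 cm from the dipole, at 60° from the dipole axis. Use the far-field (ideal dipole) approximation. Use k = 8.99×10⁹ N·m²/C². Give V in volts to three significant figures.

Dipole moment p = qd = (1.23×10⁻¹¹ C)(0.0540 m) = 6.642×10⁻¹³ C·m.
The dipole potential is V = kp cosθ / r².
V = (8.99×10⁹)(6.642×10⁻¹³)·cos60° / (1.00)² = 0.002986 V.

V ≈ 0.00299 V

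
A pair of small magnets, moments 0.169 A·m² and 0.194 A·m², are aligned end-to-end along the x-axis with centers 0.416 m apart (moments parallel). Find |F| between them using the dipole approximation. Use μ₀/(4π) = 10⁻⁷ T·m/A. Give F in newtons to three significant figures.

F ≈ 6.57×10⁻⁷ N

On-axis B of dipole 1: B = (μ₀/4π)·2m₁/r³. Force on dipole 2: F = m₂·dB/dr.
dB/dr = −(μ₀/4π)·6m₁/r⁴, so |F| = (μ₀/4π)·6m₁m₂/r⁴.
F = 6(10⁻⁷)(0.169)(0.194)/(0.416)⁴ = 6.569×10⁻⁷ N.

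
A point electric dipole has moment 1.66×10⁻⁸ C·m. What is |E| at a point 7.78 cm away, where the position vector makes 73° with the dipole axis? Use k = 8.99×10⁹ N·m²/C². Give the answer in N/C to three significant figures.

E ≈ 3.55×10⁵ N/C

At angle θ the dipole field magnitude is E = (kp/r³)·√(1 + 3cos²θ).
kp/r³ = (8.99×10⁹)(1.66×10⁻⁸) / (0.0778)³ = 3.169×10⁵ N/C.
√(1 + 3cos²73°) = √(1 + 3·0.0855) = √1.2564 ≈ 1.1209.
E ≈ 3.169×10⁵ × 1.121 = 3.552×10⁵ N/C.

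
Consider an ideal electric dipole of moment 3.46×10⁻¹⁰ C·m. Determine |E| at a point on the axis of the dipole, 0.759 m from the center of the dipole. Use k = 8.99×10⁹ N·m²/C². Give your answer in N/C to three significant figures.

E ≈ 14.2 N/C

On the dipole axis E = 2kp/r³.
E = 2·(8.99×10⁹)(3.46×10⁻¹⁰) / (0.759)³ = 14.23 N/C.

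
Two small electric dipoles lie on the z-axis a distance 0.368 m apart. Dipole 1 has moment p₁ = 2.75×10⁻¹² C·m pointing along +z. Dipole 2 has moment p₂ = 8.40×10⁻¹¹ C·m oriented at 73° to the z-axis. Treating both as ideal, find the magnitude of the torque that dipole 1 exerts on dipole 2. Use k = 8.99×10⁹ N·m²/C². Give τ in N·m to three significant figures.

The second dipole sits on the axis of the first, so the field there is axial: E₁ = 2kp₁/r³ along +z.
E₁ = 2(8.99×10⁹)(2.75×10⁻¹²)/(0.368)³ = 0.9922 N/C.
Torque on the second dipole: τ = p₂ E₁ sinθ.
τ = (8.40×10⁻¹¹)(0.9922)·sin73° = 7.970×10⁻¹¹ N·m.

τ ≈ 7.97×10⁻¹¹ N·m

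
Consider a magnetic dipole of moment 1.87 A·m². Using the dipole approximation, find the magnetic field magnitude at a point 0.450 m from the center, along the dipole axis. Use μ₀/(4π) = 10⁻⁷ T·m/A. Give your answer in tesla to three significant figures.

B ≈ 4.10×10⁻⁶ T

On axis B = (μ₀/4π)·2m/r³.
B = 2·(10⁻⁷)·(1.87) / (0.450)³ = 4.104×10⁻⁶ T.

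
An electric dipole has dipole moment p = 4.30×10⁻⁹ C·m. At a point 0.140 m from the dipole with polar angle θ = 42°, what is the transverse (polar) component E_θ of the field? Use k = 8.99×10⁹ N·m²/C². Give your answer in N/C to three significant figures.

E_θ ≈ 9430 N/C

For a dipole, E_θ = (kp sinθ)/r³.
kp/r³ = (8.99×10⁹)(4.30×10⁻⁹)/(0.140)³ = 1.409×10⁴ N/C.
E_θ = 1.409×10⁴·sin42° = 9427 N/C.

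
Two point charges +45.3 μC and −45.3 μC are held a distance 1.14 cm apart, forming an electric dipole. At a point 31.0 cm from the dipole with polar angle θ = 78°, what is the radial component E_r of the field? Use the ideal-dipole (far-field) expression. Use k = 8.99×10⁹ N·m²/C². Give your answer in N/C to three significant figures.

Dipole moment p = qd = (4.53×10⁻⁵ C)(0.0114 m) = 5.164×10⁻⁷ C·m.
For a dipole, E_r = (2kp cosθ)/r³.
kp/r³ = (8.99×10⁹)(5.164×10⁻⁷)/(0.310)³ = 1.558×10⁵ N/C.
E_r = 2·1.558×10⁵·cos78° = 6.480×10⁴ N/C.

E_r ≈ 6.48×10⁴ N/C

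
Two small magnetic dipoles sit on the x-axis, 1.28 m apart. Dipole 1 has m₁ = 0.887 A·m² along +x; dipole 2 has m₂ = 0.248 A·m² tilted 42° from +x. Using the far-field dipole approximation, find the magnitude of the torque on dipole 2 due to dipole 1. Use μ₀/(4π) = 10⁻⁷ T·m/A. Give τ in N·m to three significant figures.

τ ≈ 1.40×10⁻⁸ N·m

Dipole B is on the axis of dipole A, so B₁ there is axial: B₁ = (μ₀/4π)·2m₁/r³ along +x.
B₁ = 2(10⁻⁷)(0.887)/(1.28)³ = 8.459×10⁻⁸ T.
τ = m₂ B₁ sinθ.
τ = (0.248)(8.459×10⁻⁸)·sin42° = 1.404×10⁻⁸ N·m.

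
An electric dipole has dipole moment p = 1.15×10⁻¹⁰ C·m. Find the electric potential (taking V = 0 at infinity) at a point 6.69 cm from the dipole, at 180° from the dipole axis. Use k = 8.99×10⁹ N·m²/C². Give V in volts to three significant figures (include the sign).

The dipole potential is V = kp cosθ / r².
V = (8.99×10⁹)(1.15×10⁻¹⁰)·cos180° / (0.0669)² = -231.0 V.

V ≈ -231 V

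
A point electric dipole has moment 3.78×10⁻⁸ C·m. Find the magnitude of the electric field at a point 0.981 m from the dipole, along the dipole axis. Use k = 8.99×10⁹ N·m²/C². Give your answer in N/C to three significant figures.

E ≈ 720 N/C

On the dipole axis E = 2kp/r³.
E = 2·(8.99×10⁹)(3.78×10⁻⁸) / (0.981)³ = 719.9 N/C.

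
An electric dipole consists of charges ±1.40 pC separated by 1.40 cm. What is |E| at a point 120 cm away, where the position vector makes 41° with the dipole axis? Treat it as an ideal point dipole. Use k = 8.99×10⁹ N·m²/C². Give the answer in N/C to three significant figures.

Dipole moment p = qd = (1.40×10⁻¹² C)(0.0140 m) = 1.96×10⁻¹⁴ C·m.
At angle θ the dipole field magnitude is E = (kp/r³)·√(1 + 3cos²θ).
kp/r³ = (8.99×10⁹)(1.96×10⁻¹⁴) / (1.20)³ = 1.020×10⁻⁴ N/C.
√(1 + 3cos²41°) = √(1 + 3·0.5696) = √2.7088 ≈ 1.6458.
E ≈ 1.020×10⁻⁴ × 1.646 = 1.678×10⁻⁴ N/C.

E ≈ 1.68×10⁻⁴ N/C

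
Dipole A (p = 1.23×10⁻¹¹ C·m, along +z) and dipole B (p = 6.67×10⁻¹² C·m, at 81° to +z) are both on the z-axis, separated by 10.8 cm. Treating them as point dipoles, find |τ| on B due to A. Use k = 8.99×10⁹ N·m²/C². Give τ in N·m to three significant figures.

The second dipole sits on the axis of the first, so the field there is axial: E₁ = 2kp₁/r³ along +z.
E₁ = 2(8.99×10⁹)(1.23×10⁻¹¹)/(0.108)³ = 175.6 N/C.
Torque on the second dipole: τ = p₂ E₁ sinθ.
τ = (6.67×10⁻¹²)(175.6)·sin81° = 1.157×10⁻⁹ N·m.

τ ≈ 1.16×10⁻⁹ N·m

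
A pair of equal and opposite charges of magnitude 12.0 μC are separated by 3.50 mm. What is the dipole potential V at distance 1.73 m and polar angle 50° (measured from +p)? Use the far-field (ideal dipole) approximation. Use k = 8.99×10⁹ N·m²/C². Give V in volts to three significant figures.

Dipole moment p = qd = (1.20×10⁻⁵ C)(0.00350 m) = 4.20×10⁻⁸ C·m.
The dipole potential is V = kp cosθ / r².
V = (8.99×10⁹)(4.20×10⁻⁸)·cos50° / (1.73)² = 81.09 V.

V ≈ 81.1 V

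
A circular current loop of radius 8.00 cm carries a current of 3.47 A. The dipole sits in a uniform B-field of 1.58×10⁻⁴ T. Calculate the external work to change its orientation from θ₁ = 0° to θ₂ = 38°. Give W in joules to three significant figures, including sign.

Magnetic moment m = IA = Iπa² = (3.47)·π·(0.0800)² = 0.06977 A·m².
W_ext = ΔU = −mB cosθ₂ + mB cosθ₁ = mB(cosθ₁ − cosθ₂).
W = (0.06977)(1.58×10⁻⁴)·(cos0° − cos38°) = (1.102×10⁻⁵)·(+0.2120) = 2.337×10⁻⁶ J.

W ≈ 2.34×10⁻⁶ J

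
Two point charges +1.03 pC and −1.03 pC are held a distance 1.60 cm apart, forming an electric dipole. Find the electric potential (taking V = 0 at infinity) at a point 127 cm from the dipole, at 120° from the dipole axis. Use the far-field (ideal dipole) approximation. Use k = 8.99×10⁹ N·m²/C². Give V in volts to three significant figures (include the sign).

Dipole moment p = qd = (1.03×10⁻¹² C)(0.0160 m) = 1.648×10⁻¹⁴ C·m.
The dipole potential is V = kp cosθ / r².
V = (8.99×10⁹)(1.648×10⁻¹⁴)·cos120° / (1.27)² = -4.593×10⁻⁵ V.

V ≈ -4.59×10⁻⁵ V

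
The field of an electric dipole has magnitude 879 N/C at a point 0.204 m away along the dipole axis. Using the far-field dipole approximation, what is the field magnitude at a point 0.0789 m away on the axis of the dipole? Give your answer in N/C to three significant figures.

Dipole fields scale as 1/r³ in the far field; the geometry is the same at both points.
E₂ = E₁ · (r₁/r₂)³ = 879 · (0.204/0.0789)³.
(r₁/r₂)³ = (2.586)³ = 17.28.
E₂ ≈ 1.519×10⁴ N/C.

E ≈ 1.52×10⁴ N/C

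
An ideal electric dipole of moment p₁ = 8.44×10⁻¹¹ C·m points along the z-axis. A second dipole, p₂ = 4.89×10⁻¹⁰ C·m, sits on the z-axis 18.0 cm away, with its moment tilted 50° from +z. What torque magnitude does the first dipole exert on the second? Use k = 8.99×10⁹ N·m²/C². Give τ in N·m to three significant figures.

The second dipole sits on the axis of the first, so the field there is axial: E₁ = 2kp₁/r³ along +z.
E₁ = 2(8.99×10⁹)(8.44×10⁻¹¹)/(0.180)³ = 260.2 N/C.
Torque on the second dipole: τ = p₂ E₁ sinθ.
τ = (4.89×10⁻¹⁰)(260.2)·sin50° = 9.747×10⁻⁸ N·m.

τ ≈ 9.75×10⁻⁸ N·m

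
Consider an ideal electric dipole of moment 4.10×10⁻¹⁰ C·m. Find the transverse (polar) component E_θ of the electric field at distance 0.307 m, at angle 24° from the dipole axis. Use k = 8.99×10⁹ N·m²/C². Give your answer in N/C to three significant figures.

For a dipole, E_θ = (kp sinθ)/r³.
kp/r³ = (8.99×10⁹)(4.10×10⁻¹⁰)/(0.307)³ = 127.4 N/C.
E_θ = 127.4·sin24° = 51.81 N/C.

E_θ ≈ 51.8 N/C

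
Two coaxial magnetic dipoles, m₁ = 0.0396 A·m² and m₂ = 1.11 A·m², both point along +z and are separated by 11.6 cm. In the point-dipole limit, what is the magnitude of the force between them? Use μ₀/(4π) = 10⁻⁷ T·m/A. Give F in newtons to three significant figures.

F ≈ 1.46×10⁻⁴ N

On-axis B of dipole 1: B = (μ₀/4π)·2m₁/r³. Force on dipole 2: F = m₂·dB/dr.
dB/dr = −(μ₀/4π)·6m₁/r⁴, so |F| = (μ₀/4π)·6m₁m₂/r⁴.
F = 6(10⁻⁷)(0.0396)(1.11)/(0.116)⁴ = 1.457×10⁻⁴ N.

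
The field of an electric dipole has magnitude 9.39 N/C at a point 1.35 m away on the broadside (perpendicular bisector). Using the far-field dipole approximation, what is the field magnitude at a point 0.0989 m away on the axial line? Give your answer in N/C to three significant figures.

E ≈ 4.78×10⁴ N/C

Dipole fields scale as 1/r³ in the far field.
The axial field is twice the equatorial field at the same r, so the geometry factor is 2/1.
E₂ = E₁ · (2/1) · (r₁/r₂)³ = 9.39 · 2 · (1.35/0.0989)³.
(r₁/r₂)³ = (13.65)³ = 2543.
E₂ ≈ 4.776×10⁴ N/C.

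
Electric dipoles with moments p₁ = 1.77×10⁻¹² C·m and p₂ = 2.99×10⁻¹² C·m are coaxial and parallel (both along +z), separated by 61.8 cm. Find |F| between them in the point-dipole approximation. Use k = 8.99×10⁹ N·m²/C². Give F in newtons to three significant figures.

On-axis field of dipole 1 at distance r: E = 2kp₁/r³. Force on dipole 2 is F = p₂·dE/dr (gradient along axis).
dE/dr = −6kp₁/r⁴, so |F| = 6kp₁p₂/r⁴ (attractive for aligned moments).
F = 6(8.99×10⁹)(1.77×10⁻¹²)(2.99×10⁻¹²)/(0.618)⁴ = 1.957×10⁻¹² N.

F ≈ 1.96×10⁻¹² N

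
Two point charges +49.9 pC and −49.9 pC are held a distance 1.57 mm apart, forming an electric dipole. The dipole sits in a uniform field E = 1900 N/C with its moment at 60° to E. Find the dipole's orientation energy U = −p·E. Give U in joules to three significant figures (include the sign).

Dipole moment p = qd = (4.99×10⁻¹¹ C)(0.00157 m) = 7.834×10⁻¹⁴ C·m.
U = −p·E = −pE cosθ.
U = −(7.834×10⁻¹⁴)(1900)·cos60° = -7.442×10⁻¹¹ J.

U ≈ -7.44×10⁻¹¹ J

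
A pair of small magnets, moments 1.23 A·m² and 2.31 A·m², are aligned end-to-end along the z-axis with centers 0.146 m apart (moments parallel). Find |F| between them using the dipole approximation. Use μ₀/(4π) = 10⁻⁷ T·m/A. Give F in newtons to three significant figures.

On-axis B of dipole 1: B = (μ₀/4π)·2m₁/r³. Force on dipole 2: F = m₂·dB/dr.
dB/dr = −(μ₀/4π)·6m₁/r⁴, so |F| = (μ₀/4π)·6m₁m₂/r⁴.
F = 6(10⁻⁷)(1.23)(2.31)/(0.146)⁴ = 0.003752 N.

F ≈ 0.00375 N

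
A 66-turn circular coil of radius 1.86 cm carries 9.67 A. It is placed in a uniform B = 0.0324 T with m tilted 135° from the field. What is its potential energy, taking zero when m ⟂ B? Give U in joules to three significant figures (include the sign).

U ≈ 0.0159 J

m = NIA = NIπa² = 66·(9.67)·π·(0.0186)² = 0.6937 A·m².
U = −m·B = −mB cosθ.
U = −(0.6937)(0.0324)·cos135° = 0.01589 J.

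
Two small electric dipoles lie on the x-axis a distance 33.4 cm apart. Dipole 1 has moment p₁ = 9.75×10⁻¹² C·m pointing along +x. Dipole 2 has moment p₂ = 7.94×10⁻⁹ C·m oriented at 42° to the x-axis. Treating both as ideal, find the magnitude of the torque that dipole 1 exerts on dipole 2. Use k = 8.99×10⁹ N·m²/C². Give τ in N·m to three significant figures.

τ ≈ 2.50×10⁻⁸ N·m

The second dipole sits on the axis of the first, so the field there is axial: E₁ = 2kp₁/r³ along +x.
E₁ = 2(8.99×10⁹)(9.75×10⁻¹²)/(0.334)³ = 4.705 N/C.
Torque on the second dipole: τ = p₂ E₁ sinθ.
τ = (7.94×10⁻⁹)(4.705)·sin42° = 2.500×10⁻⁸ N·m.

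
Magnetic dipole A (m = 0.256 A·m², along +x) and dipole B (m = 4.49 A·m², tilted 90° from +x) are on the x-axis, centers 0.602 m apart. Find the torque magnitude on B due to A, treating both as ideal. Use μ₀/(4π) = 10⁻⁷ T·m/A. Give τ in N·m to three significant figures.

Dipole B is on the axis of dipole A, so B₁ there is axial: B₁ = (μ₀/4π)·2m₁/r³ along +x.
B₁ = 2(10⁻⁷)(0.256)/(0.602)³ = 2.347×10⁻⁷ T.
τ = m₂ B₁ sinθ.
τ = (4.49)(2.347×10⁻⁷)·sin90° = 1.054×10⁻⁶ N·m.

τ ≈ 1.05×10⁻⁶ N·m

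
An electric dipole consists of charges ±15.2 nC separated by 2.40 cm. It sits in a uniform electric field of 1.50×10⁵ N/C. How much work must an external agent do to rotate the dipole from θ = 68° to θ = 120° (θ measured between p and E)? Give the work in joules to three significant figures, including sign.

Dipole moment p = qd = (1.52×10⁻⁸ C)(0.0240 m) = 3.648×10⁻¹⁰ C·m.
W_ext = ΔU = U(θ₂) − U(θ₁) = −pE cosθ₂ − (−pE cosθ₁) = pE(cosθ₁ − cosθ₂).
W = (3.648×10⁻¹⁰)(1.50×10⁵)·(cos68° − cos120°) = (5.472×10⁻⁵)·(+0.8746) = 4.786×10⁻⁵ J.

W ≈ 4.79×10⁻⁵ J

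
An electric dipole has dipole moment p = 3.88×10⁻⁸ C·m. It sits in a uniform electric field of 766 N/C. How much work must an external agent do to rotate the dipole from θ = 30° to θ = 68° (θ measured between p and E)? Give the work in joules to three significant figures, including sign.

W ≈ 1.46×10⁻⁵ J

W_ext = ΔU = U(θ₂) − U(θ₁) = −pE cosθ₂ − (−pE cosθ₁) = pE(cosθ₁ − cosθ₂).
W = (3.88×10⁻⁸)(766)·(cos30° − cos68°) = (2.972×10⁻⁵)·(+0.4914) = 1.461×10⁻⁵ J.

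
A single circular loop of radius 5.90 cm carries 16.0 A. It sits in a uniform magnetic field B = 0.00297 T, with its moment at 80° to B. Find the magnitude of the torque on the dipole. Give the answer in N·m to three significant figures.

Magnetic moment m = IA = Iπa² = (16.0)·π·(0.0590)² = 0.175 A·m².
Torque on a magnetic dipole: τ = mB sinθ.
τ = (0.175)(0.00297)·sin80° = 5.119×10⁻⁴ N·m.

τ ≈ 5.12×10⁻⁴ N·m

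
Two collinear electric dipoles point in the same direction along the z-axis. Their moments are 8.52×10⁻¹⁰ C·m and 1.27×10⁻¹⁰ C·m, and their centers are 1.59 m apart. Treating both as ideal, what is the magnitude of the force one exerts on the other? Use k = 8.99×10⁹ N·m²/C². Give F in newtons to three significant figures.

F ≈ 9.13×10⁻¹⁰ N

On-axis field of dipole 1 at distance r: E = 2kp₁/r³. Force on dipole 2 is F = p₂·dE/dr (gradient along axis).
dE/dr = −6kp₁/r⁴, so |F| = 6kp₁p₂/r⁴ (attractive for aligned moments).
F = 6(8.99×10⁹)(8.52×10⁻¹⁰)(1.27×10⁻¹⁰)/(1.59)⁴ = 9.132×10⁻¹⁰ N.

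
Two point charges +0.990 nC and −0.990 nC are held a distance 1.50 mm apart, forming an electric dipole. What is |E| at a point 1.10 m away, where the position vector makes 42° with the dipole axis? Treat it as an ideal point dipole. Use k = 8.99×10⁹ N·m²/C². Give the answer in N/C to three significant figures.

E ≈ 0.0163 N/C

Dipole moment p = qd = (9.90×10⁻¹⁰ C)(0.00150 m) = 1.485×10⁻¹² C·m.
At angle θ the dipole field magnitude is E = (kp/r³)·√(1 + 3cos²θ).
kp/r³ = (8.99×10⁹)(1.485×10⁻¹²) / (1.10)³ = 0.01003 N/C.
√(1 + 3cos²42°) = √(1 + 3·0.5523) = √2.6568 ≈ 1.6300.
E ≈ 0.01003 × 1.630 = 0.01635 N/C.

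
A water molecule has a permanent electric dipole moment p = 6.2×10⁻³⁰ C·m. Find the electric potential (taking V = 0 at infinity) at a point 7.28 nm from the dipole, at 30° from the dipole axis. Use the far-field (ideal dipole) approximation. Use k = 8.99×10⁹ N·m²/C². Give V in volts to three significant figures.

The dipole potential is V = kp cosθ / r².
V = (8.99×10⁹)(6.20×10⁻³⁰)·cos30° / (7.28×10⁻⁹)² = 9.108×10⁻⁴ V.

V ≈ 9.11×10⁻⁴ V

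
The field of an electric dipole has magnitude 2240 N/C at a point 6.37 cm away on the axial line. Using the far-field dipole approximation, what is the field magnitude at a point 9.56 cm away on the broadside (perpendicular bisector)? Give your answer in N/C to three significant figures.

Dipole fields scale as 1/r³ in the far field.
The axial field is twice the equatorial field at the same r, so the geometry factor is 1/2.
E₂ = E₁ · (1/2) · (r₁/r₂)³ = 2240 · 0.5 · (6.37/9.56)³.
(r₁/r₂)³ = (0.6663)³ = 0.2958.
E₂ ≈ 331.3 N/C.

E ≈ 331 N/C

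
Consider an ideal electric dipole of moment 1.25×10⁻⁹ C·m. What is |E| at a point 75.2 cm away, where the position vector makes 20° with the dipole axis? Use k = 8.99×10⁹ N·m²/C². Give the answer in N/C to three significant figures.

At angle θ the dipole field magnitude is E = (kp/r³)·√(1 + 3cos²θ).
kp/r³ = (8.99×10⁹)(1.25×10⁻⁹) / (0.752)³ = 26.43 N/C.
√(1 + 3cos²20°) = √(1 + 3·0.8830) = √3.6491 ≈ 1.9103.
E ≈ 26.43 × 1.910 = 50.48 N/C.

E ≈ 50.5 N/C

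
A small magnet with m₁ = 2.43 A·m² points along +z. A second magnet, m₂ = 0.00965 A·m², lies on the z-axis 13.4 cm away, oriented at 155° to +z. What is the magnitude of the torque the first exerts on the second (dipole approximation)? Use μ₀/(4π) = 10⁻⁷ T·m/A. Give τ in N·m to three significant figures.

τ ≈ 8.24×10⁻⁷ N·m

Dipole B is on the axis of dipole A, so B₁ there is axial: B₁ = (μ₀/4π)·2m₁/r³ along +z.
B₁ = 2(10⁻⁷)(2.43)/(0.134)³ = 2.020×10⁻⁴ T.
τ = m₂ B₁ sinθ.
τ = (0.00965)(2.020×10⁻⁴)·sin155° = 8.238×10⁻⁷ N·m.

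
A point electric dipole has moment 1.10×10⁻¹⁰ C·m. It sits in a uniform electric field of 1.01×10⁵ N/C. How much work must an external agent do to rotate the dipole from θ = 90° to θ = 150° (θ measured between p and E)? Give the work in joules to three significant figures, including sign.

W_ext = ΔU = U(θ₂) − U(θ₁) = −pE cosθ₂ − (−pE cosθ₁) = pE(cosθ₁ − cosθ₂).
W = (1.10×10⁻¹⁰)(1.01×10⁵)·(cos90° − cos150°) = (1.111×10⁻⁵)·(+0.8660) = 9.622×10⁻⁶ J.

W ≈ 9.62×10⁻⁶ J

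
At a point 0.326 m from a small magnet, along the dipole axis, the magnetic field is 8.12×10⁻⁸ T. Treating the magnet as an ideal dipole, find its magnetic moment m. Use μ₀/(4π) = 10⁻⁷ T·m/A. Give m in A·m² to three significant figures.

m ≈ 0.0141 A·m²

On axis B = (μ₀/4π)·2m/r³, so m = Br³·4π/(μ₀·2).
m = (8.12×10⁻⁸)·(0.326)³ / (2·10⁻⁷) = 0.01407 A·m².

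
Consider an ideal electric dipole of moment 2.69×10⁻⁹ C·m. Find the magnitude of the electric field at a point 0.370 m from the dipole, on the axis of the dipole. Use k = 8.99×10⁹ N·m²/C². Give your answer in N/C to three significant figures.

On the dipole axis E = 2kp/r³.
E = 2·(8.99×10⁹)(2.69×10⁻⁹) / (0.370)³ = 954.9 N/C.

E ≈ 955 N/C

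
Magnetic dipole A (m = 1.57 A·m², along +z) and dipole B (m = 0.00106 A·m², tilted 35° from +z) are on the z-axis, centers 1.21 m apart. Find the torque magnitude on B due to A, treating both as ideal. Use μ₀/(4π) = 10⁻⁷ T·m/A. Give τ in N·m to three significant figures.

Dipole B is on the axis of dipole A, so B₁ there is axial: B₁ = (μ₀/4π)·2m₁/r³ along +z.
B₁ = 2(10⁻⁷)(1.57)/(1.21)³ = 1.772×10⁻⁷ T.
τ = m₂ B₁ sinθ.
τ = (0.00106)(1.772×10⁻⁷)·sin35° = 1.078×10⁻¹⁰ N·m.

τ ≈ 1.08×10⁻¹⁰ N·m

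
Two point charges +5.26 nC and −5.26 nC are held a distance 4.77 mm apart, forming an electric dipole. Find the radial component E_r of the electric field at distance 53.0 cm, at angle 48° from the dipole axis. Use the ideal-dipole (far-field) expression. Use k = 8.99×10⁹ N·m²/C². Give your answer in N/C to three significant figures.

Dipole moment p = qd = (5.26×10⁻⁹ C)(0.00477 m) = 2.509×10⁻¹¹ C·m.
For a dipole, E_r = (2kp cosθ)/r³.
kp/r³ = (8.99×10⁹)(2.509×10⁻¹¹)/(0.530)³ = 1.515 N/C.
E_r = 2·1.515·cos48° = 2.028 N/C.

E_r ≈ 2.03 N/C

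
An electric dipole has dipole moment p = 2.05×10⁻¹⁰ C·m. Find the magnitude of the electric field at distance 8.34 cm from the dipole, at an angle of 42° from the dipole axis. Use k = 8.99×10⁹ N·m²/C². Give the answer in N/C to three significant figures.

At angle θ the dipole field magnitude is E = (kp/r³)·√(1 + 3cos²θ).
kp/r³ = (8.99×10⁹)(2.05×10⁻¹⁰) / (0.0834)³ = 3177 N/C.
√(1 + 3cos²42°) = √(1 + 3·0.5523) = √2.6568 ≈ 1.6300.
E ≈ 3177 × 1.630 = 5178 N/C.

E ≈ 5180 N/C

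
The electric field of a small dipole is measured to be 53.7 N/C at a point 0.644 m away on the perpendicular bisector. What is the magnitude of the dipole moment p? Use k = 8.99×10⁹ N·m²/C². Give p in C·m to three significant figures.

p ≈ 1.60×10⁻⁹ C·m

In the equatorial plane E = kp/r³, so p = Er³/(k).
p = (53.7)·(0.644)³ / (8.99×10⁹) = 1.595×10⁻⁹ C·m.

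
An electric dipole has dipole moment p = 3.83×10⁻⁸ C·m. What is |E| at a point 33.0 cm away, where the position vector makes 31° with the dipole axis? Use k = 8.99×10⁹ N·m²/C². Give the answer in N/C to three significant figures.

E ≈ 1.72×10⁴ N/C

At angle θ the dipole field magnitude is E = (kp/r³)·√(1 + 3cos²θ).
kp/r³ = (8.99×10⁹)(3.83×10⁻⁸) / (0.330)³ = 9581 N/C.
√(1 + 3cos²31°) = √(1 + 3·0.7347) = √3.2042 ≈ 1.7900.
E ≈ 9581 × 1.790 = 1.715×10⁴ N/C.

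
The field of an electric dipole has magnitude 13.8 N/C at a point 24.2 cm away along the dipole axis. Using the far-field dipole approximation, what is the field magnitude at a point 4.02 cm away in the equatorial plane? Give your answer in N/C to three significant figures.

Dipole fields scale as 1/r³ in the far field.
The axial field is twice the equatorial field at the same r, so the geometry factor is 1/2.
E₂ = E₁ · (1/2) · (r₁/r₂)³ = 13.8 · 0.5 · (24.2/4.02)³.
(r₁/r₂)³ = (6.02)³ = 218.2.
E₂ ≈ 1505 N/C.

E ≈ 1510 N/C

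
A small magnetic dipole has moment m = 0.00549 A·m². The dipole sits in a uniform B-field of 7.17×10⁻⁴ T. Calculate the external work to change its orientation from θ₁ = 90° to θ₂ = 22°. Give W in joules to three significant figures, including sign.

W ≈ -3.65×10⁻⁶ J

W_ext = ΔU = −mB cosθ₂ + mB cosθ₁ = mB(cosθ₁ − cosθ₂).
W = (0.00549)(7.17×10⁻⁴)·(cos90° − cos22°) = (3.936×10⁻⁶)·(-0.9272) = -3.650×10⁻⁶ J.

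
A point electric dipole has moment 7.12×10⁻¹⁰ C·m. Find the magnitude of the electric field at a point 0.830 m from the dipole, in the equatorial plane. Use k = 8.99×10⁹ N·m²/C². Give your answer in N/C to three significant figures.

E ≈ 11.2 N/C

On the perpendicular bisector E = kp/r³ (half the axial value at the same distance).
E = (8.99×10⁹)(7.12×10⁻¹⁰) / (0.830)³ = 11.19 N/C.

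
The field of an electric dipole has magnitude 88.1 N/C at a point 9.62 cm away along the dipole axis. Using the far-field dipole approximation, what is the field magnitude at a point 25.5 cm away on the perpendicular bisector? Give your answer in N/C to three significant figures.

E ≈ 2.37 N/C

Dipole fields scale as 1/r³ in the far field.
The axial field is twice the equatorial field at the same r, so the geometry factor is 1/2.
E₂ = E₁ · (1/2) · (r₁/r₂)³ = 88.1 · 0.5 · (9.62/25.5)³.
(r₁/r₂)³ = (0.3773)³ = 0.05369.
E₂ ≈ 2.365 N/C.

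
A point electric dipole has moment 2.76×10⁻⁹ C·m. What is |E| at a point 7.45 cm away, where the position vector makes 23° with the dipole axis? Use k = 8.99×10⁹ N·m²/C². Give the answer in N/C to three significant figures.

At angle θ the dipole field magnitude is E = (kp/r³)·√(1 + 3cos²θ).
kp/r³ = (8.99×10⁹)(2.76×10⁻⁹) / (0.0745)³ = 6.001×10⁴ N/C.
√(1 + 3cos²23°) = √(1 + 3·0.8473) = √3.5420 ≈ 1.8820.
E ≈ 6.001×10⁴ × 1.882 = 1.129×10⁵ N/C.

E ≈ 1.13×10⁵ N/C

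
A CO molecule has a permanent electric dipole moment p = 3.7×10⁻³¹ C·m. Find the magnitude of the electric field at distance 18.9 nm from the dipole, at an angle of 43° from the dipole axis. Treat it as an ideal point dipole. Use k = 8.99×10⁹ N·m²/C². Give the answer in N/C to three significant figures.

At angle θ the dipole field magnitude is E = (kp/r³)·√(1 + 3cos²θ).
kp/r³ = (8.99×10⁹)(3.70×10⁻³¹) / (1.89×10⁻⁸)³ = 492.7 N/C.
√(1 + 3cos²43°) = √(1 + 3·0.5349) = √2.6046 ≈ 1.6139.
E ≈ 492.7 × 1.614 = 795.2 N/C.

E ≈ 795 N/C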